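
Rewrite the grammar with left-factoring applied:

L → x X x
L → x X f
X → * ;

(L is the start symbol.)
L → x X L'
L' → x
L' → f
X → * ;

Left-factoring transforms A → αβ₁ | αβ₂ into A → αA' and A' → β₁ | β₂
(α is the longest common prefix among the alternatives). Repeat until
no nonterminal has two alternatives with a common prefix.

Round 1: L has alternatives sharing prefix 'x X'. Introduce L': L → x X L'
  Add: L' → x
  Add: L' → f

No remaining common prefixes — done.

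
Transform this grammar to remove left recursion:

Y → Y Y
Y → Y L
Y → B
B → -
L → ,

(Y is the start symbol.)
Y → B Y'
Y' → Y Y'
Y' → L Y'
Y' → ε
B → -
L → ,

Y is directly left-recursive. The standard transformation for
  A → A α₁ | ... | A α_m | β₁ | ... | β_n
is
  A  → β₁ A' | ... | β_n A'
  A' → α₁ A' | ... | α_m A' | ε

Y → B becomes Y → B Y'
Y → Y Y becomes Y' → Y Y'
Y → Y L becomes Y' → L Y'
Add Y' → ε

Productions for other non-terminals are unchanged:
  B → -
  L → ,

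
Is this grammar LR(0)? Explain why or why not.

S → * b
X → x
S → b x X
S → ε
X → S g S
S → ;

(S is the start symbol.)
A grammar is LR(0) if no state in the canonical LR(0) collection has:
  - both a shift item (dot before a terminal) and a complete item (shift-reduce conflict), or
  - two or more complete items (reduce-reduce conflict; the accept item [S' → S .] counts as a complete item here).

Augment with S' → S and build the canonical LR(0) collection (I0 = CLOSURE({[S' → . S]}), then GOTO on every symbol after a dot until no new states appear). It has 12 states:
  I0: { [S → . * b], [S → . ;], [S → . b x X], [S → .], [S' → . S] }  — shift, reduce
  I1: { [S → * . b] }  — shift
  I2: { [S → ; .] }  — reduce
  I3: { [S' → S .] }  — accept
  I4: { [S → b . x X] }  — shift
  I5: { [S → . * b], [S → . ;], [S → . b x X], [S → .], [S → b x . X], [X → . S g S], [X → . x] }  — shift, reduce
  I6: { [X → S . g S] }  — shift
  I7: { [S → b x X .] }  — reduce
  I8: { [X → x .] }  — reduce
  I9: { [S → . * b], [S → . ;], [S → . b x X], [S → .], [X → S g . S] }  — shift, reduce
  I10: { [X → S g S .] }  — reduce
  I11: { [S → * b .] }  — reduce

Conflict in state I0:
  Shift-reduce conflict between [S → .] and [S → . * b]
So the grammar is NOT LR(0).

Answer: No. Shift-reduce conflict between [S → .] and [S → . * b]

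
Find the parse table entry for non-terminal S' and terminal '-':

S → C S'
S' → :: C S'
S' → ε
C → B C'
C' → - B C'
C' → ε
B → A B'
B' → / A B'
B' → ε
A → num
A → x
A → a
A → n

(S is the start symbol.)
To find M[S', '-'], we find productions for S' where '-' is in the predict set (PREDICT(N → α) = (FIRST(α) \ {ε}) ∪ (FOLLOW(N) if α ⇒* ε)).

Relevant sets:
  FOLLOW(S') = { $ }

S' → :: C S': PREDICT = { '::' }
S' → ε: PREDICT = { $ }

M[S', '-'] is empty (no production applies)

Answer: Empty (error entry)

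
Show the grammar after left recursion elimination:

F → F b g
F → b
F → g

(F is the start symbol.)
F → b F'
F → g F'
F' → b g F'
F' → ε

F is directly left-recursive. The standard transformation for
  A → A α₁ | ... | A α_m | β₁ | ... | β_n
is
  A  → β₁ A' | ... | β_n A'
  A' → α₁ A' | ... | α_m A' | ε

F → b becomes F → b F'
F → g becomes F → g F'
F → F b g becomes F' → b g F'
Add F' → ε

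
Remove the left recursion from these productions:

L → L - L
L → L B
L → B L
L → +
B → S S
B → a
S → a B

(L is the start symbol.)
L is directly left-recursive. The standard transformation for
  A → A α₁ | ... | A α_m | β₁ | ... | β_n
is
  A  → β₁ A' | ... | β_n A'
  A' → α₁ A' | ... | α_m A' | ε

L → B L becomes L → B L L'
L → + becomes L → + L'
L → L - L becomes L' → - L L'
L → L B becomes L' → B L'
Add L' → ε

Productions for other non-terminals are unchanged:
  B → S S
  B → a
  S → a B

Resulting grammar:
L → B L L'
L → + L'
L' → - L L'
L' → B L'
L' → ε
B → S S
B → a
S → a B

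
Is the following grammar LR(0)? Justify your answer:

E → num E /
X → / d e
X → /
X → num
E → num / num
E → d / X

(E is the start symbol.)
Augment with E' → E and build the canonical LR(0) collection (I0 = CLOSURE({[E' → . E]}), then GOTO on every symbol after a dot until no new states appear). It has 14 states:
  I0: { [E → . d / X], [E → . num / num], [E → . num E /], [E' → . E] }  — shift
  I1: { [E' → E .] }  — accept
  I2: { [E → d . / X] }  — shift
  I3: { [E → . d / X], [E → . num / num], [E → . num E /], [E → num . / num], [E → num . E /] }  — shift
  I4: { [E → num / . num] }  — shift
  I5: { [E → num E . /] }  — shift
  I6: { [E → num E / .] }  — reduce
  I7: { [E → num / num .] }  — reduce
  I8: { [E → d / . X], [X → . / d e], [X → . /], [X → . num] }  — shift
  I9: { [X → / . d e], [X → / .] }  — shift, reduce
  I10: { [E → d / X .] }  — reduce
  I11: { [X → num .] }  — reduce
  I12: { [X → / d . e] }  — shift
  I13: { [X → / d e .] }  — reduce

Conflict in state I9:
  Shift-reduce conflict between [X → / .] and [X → / . d e]
So the grammar is NOT LR(0).

Answer: No. Shift-reduce conflict between [X → / .] and [X → / . d e]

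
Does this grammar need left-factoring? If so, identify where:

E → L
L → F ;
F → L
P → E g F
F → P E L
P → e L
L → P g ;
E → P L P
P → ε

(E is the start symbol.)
No, left-factoring is not needed

Left-factoring is needed when two productions for the same non-terminal
share a common prefix on the right-hand side.

Productions for E:
  E → L
  E → P L P
Productions for L:
  L → F ;
  L → P g ;
Productions for F:
  F → L
  F → P E L
Productions for P:
  P → E g F
  P → e L
  P → ε

No common prefixes found.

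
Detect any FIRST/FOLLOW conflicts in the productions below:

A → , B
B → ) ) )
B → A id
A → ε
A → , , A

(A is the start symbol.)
No FIRST/FOLLOW conflicts.

Nullable non-terminals: A.

A: nullable alternative(s) A → ε; FOLLOW(A) = { $, 'id' }
  A → , B: FIRST \ {ε} = { ',' } — disjoint from FOLLOW(A)
  A → ε: FIRST \ {ε} = { } — this is the only nullable alternative, skip
  A → , , A: FIRST \ {ε} = { ',' } — disjoint from FOLLOW(A)

B has no nullable alternative, so no FIRST/FOLLOW check is needed there.

No FIRST/FOLLOW conflicts found.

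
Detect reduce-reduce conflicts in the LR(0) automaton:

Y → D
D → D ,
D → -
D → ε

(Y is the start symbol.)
A reduce-reduce conflict occurs when an LR(0) state has two complete items [A → α .] and [B → β .] — both call for a reduction, and with no lookahead the parser cannot choose between them.

Augment with Y' → Y and build the canonical LR(0) collection (I0 = CLOSURE({[Y' → . Y]}), then GOTO on every symbol after a dot until no new states appear). It has 5 states:
  I0: { [D → . -], [D → . D ,], [D → .], [Y → . D], [Y' → . Y] }  — shift, reduce
  I1: { [D → - .] }  — reduce
  I2: { [D → D . ,], [Y → D .] }  — shift, reduce
  I3: { [Y' → Y .] }  — accept
  I4: { [D → D , .] }  — reduce

No state contains more than one complete item.

Answer: No reduce-reduce conflicts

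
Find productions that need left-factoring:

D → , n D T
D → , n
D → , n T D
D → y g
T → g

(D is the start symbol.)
Yes, D has productions with common prefix ', n'

Left-factoring is needed when two productions for the same non-terminal
share a common prefix on the right-hand side.

Productions for D:
  D → , n D T
  D → , n
  D → , n T D
  D → y g

Found common prefix ', n' in productions for D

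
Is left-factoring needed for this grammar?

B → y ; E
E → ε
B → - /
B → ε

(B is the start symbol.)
No, left-factoring is not needed

Left-factoring is needed when two productions for the same non-terminal
share a common prefix on the right-hand side.

Productions for B:
  B → y ; E
  B → - /
  B → ε

No common prefixes found.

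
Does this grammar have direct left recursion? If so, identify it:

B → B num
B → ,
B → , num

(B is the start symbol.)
B → B num: LEFT RECURSIVE (starts with B)
B → ,: starts with ','
B → , num: starts with ','

The grammar has direct left recursion on: B.

Answer: Yes, B is left-recursive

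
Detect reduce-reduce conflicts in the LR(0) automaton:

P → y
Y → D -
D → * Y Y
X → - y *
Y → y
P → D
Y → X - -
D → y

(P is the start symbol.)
A reduce-reduce conflict occurs when an LR(0) state has two complete items [A → α .] and [B → β .] — both call for a reduction, and with no lookahead the parser cannot choose between them.

Augment with P' → P and build the canonical LR(0) collection (I0 = CLOSURE({[P' → . P]}), then GOTO on every symbol after a dot until no new states appear). It has 16 states:
  I0: { [D → . * Y Y], [D → . y], [P → . D], [P → . y], [P' → . P] }  — shift
  I1: { [D → * . Y Y], [D → . * Y Y], [D → . y], [X → . - y *], [Y → . D -], [Y → . X - -], [Y → . y] }  — shift
  I2: { [P → D .] }  — reduce
  I3: { [P' → P .] }  — accept
  I4: { [D → y .], [P → y .] }  — 2 reduces
  I5: { [X → - . y *] }  — shift
  I6: { [Y → D . -] }  — shift
  I7: { [Y → X . - -] }  — shift
  I8: { [D → * Y . Y], [D → . * Y Y], [D → . y], [X → . - y *], [Y → . D -], [Y → . X - -], [Y → . y] }  — shift
  I9: { [D → y .], [Y → y .] }  — 2 reduces
  I10: { [D → * Y Y .] }  — reduce
  I11: { [Y → X - . -] }  — shift
  I12: { [Y → X - - .] }  — reduce
  I13: { [Y → D - .] }  — reduce
  I14: { [X → - y . *] }  — shift
  I15: { [X → - y * .] }  — reduce

I4 contains complete items [D → y .], [P → y .] — reduce-reduce conflict.
I9 contains complete items [D → y .], [Y → y .] — reduce-reduce conflict.

Answer: Yes — I4: [D → y .] vs [P → y .]; I9: [D → y .] vs [Y → y .]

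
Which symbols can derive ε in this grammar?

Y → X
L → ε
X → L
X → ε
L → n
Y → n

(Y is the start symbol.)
{ 'L', 'X', 'Y' }

ε-productions: L → ε, X → ε
So L, X are immediately nullable.
Y → X: every symbol on the right is nullable, so Y is nullable too.
Every non-terminal is now nullable.
Nullable = { 'L', 'X', 'Y' }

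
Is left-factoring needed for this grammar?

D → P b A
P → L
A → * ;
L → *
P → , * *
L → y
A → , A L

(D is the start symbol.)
No, left-factoring is not needed

Left-factoring is needed when two productions for the same non-terminal
share a common prefix on the right-hand side.

Productions for P:
  P → L
  P → , * *
Productions for A:
  A → * ;
  A → , A L
Productions for L:
  L → *
  L → y

No common prefixes found.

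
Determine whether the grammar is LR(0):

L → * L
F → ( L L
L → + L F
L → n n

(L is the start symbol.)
Yes, the grammar is LR(0)

A grammar is LR(0) if no state in the canonical LR(0) collection has:
  - both a shift item (dot before a terminal) and a complete item (shift-reduce conflict), or
  - two or more complete items (reduce-reduce conflict; the accept item [L' → L .] counts as a complete item here).

Augment with L' → L and build the canonical LR(0) collection (I0 = CLOSURE({[L' → . L]}), then GOTO on every symbol after a dot until no new states appear). It has 12 states:
  I0: { [L → . * L], [L → . + L F], [L → . n n], [L' → . L] }  — shift
  I1: { [L → * . L], [L → . * L], [L → . + L F], [L → . n n] }  — shift
  I2: { [L → + . L F], [L → . * L], [L → . + L F], [L → . n n] }  — shift
  I3: { [L' → L .] }  — accept
  I4: { [L → n . n] }  — shift
  I5: { [L → n n .] }  — reduce
  I6: { [F → . ( L L], [L → + L . F] }  — shift
  I7: { [F → ( . L L], [L → . * L], [L → . + L F], [L → . n n] }  — shift
  I8: { [L → + L F .] }  — reduce
  I9: { [F → ( L . L], [L → . * L], [L → . + L F], [L → . n n] }  — shift
  I10: { [F → ( L L .] }  — reduce
  I11: { [L → * L .] }  — reduce

Every state is either a pure shift/goto state or contains exactly one complete item and nothing to shift — no conflicts. The grammar is LR(0).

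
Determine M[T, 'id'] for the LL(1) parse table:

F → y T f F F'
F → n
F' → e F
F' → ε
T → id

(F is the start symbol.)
T → id

To find M[T, 'id'], we find productions for T where 'id' is in the predict set (PREDICT(N → α) = (FIRST(α) \ {ε}) ∪ (FOLLOW(N) if α ⇒* ε)).

T → id: PREDICT = { 'id' }
  'id' is in predict set, so this production goes in M[T, 'id']

M[T, 'id'] = T → id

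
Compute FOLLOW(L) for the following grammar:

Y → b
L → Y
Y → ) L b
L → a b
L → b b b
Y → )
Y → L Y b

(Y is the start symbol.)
In Y → ) L b: L is followed by b, add FIRST(b) \ {ε} = { 'b' }
In Y → L Y b: L is followed by Y b, add FIRST(Y b) \ {ε} = { ')', 'a', 'b' }

Taking the union: FOLLOW(L) = { ')', 'a', 'b' }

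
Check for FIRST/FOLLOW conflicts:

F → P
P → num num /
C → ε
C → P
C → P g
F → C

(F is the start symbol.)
Nullable non-terminals: C, F.
FIRST sets used below: FIRST(P) = { 'num' }, FIRST(C) = { 'num', ε }

C: nullable alternative(s) C → ε; FOLLOW(C) = { $ }
  C → ε: FIRST \ {ε} = { } — this is the only nullable alternative, skip
  C → P: FIRST \ {ε} = { 'num' } — disjoint from FOLLOW(C)
  C → P g: FIRST \ {ε} = { 'num' } — disjoint from FOLLOW(C)

F: nullable alternative(s) F → C; FOLLOW(F) = { $ }
  F → P: FIRST \ {ε} = { 'num' } — disjoint from FOLLOW(F)
  F → C: FIRST \ {ε} = { 'num' } — this is the only nullable alternative, skip

P has no nullable alternative, so no FIRST/FOLLOW check is needed there.

No FIRST/FOLLOW conflicts found.

Answer: No FIRST/FOLLOW conflicts.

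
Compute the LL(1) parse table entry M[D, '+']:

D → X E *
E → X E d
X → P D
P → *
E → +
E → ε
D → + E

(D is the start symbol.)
D → + E

To find M[D, '+'], we find productions for D where '+' is in the predict set (PREDICT(N → α) = (FIRST(α) \ {ε}) ∪ (FOLLOW(N) if α ⇒* ε)).

Relevant sets:
  FIRST(X) = { '*' }

D → X E *: PREDICT = { '*' }
D → + E: PREDICT = { '+' }
  '+' is in predict set, so this production goes in M[D, '+']

M[D, '+'] = D → + E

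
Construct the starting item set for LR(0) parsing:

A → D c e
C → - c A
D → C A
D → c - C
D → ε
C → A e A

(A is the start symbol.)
{ [A → . D c e], [A' → . A], [C → . - c A], [C → . A e A], [D → . C A], [D → . c - C], [D → .] }

First, augment the grammar with A' → A
I₀ = CLOSURE({ [A' → . A] }):
  [A' → . A] has the dot before A: add [A → . D c e]
  [A → . D c e] has the dot before D: add [D → . C A], [D → . c - C], [D → .]
  [D → . C A] has the dot before C: add [C → . - c A], [C → . A e A]
No further items can be added.

I₀ = { [A → . D c e], [A' → . A], [C → . - c A], [C → . A e A], [D → . C A], [D → . c - C], [D → .] }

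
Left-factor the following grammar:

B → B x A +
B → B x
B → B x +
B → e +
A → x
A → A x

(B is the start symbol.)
B → B x B'
B' → A +
B' → ε
B' → +
B → e +
A → x
A → A x

Left-factoring transforms A → αβ₁ | αβ₂ into A → αA' and A' → β₁ | β₂
(α is the longest common prefix among the alternatives). Repeat until
no nonterminal has two alternatives with a common prefix.

Round 1: B has alternatives sharing prefix 'B x'. Introduce B': B → B x B'
  Add: B' → A +
  Add: B' → ε
  Add: B' → +

No remaining common prefixes — done.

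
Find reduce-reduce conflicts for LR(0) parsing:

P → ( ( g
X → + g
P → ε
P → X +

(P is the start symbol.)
Augment with P' → P and build the canonical LR(0) collection (I0 = CLOSURE({[P' → . P]}), then GOTO on every symbol after a dot until no new states appear). It has 9 states:
  I0: { [P → . ( ( g], [P → . X +], [P → .], [P' → . P], [X → . + g] }  — shift, reduce
  I1: { [P → ( . ( g] }  — shift
  I2: { [X → + . g] }  — shift
  I3: { [P' → P .] }  — accept
  I4: { [P → X . +] }  — shift
  I5: { [P → X + .] }  — reduce
  I6: { [X → + g .] }  — reduce
  I7: { [P → ( ( . g] }  — shift
  I8: { [P → ( ( g .] }  — reduce

No state contains more than one complete item.

Answer: No reduce-reduce conflicts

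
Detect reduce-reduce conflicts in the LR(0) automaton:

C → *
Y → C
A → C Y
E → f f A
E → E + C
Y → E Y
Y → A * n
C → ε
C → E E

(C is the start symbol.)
A reduce-reduce conflict occurs when an LR(0) state has two complete items [A → α .] and [B → β .] — both call for a reduction, and with no lookahead the parser cannot choose between them.

Augment with C' → C and build the canonical LR(0) collection (I0 = CLOSURE({[C' → . C]}), then GOTO on every symbol after a dot until no new states appear). It has 19 states:
  I0: { [C → . *], [C → . E E], [C → .], [C' → . C], [E → . E + C], [E → . f f A] }  — shift, reduce
  I1: { [C → * .] }  — reduce
  I2: { [C' → C .] }  — accept
  I3: { [C → E . E], [E → . E + C], [E → . f f A], [E → E . + C] }  — shift
  I4: { [E → f . f A] }  — shift
  I5: { [A → . C Y], [C → . *], [C → . E E], [C → .], [E → . E + C], [E → . f f A], [E → f f . A] }  — shift, reduce
  I6: { [E → f f A .] }  — reduce
  I7: { [A → . C Y], [A → C . Y], [C → . *], [C → . E E], [C → .], [E → . E + C], [E → . f f A], [Y → . A * n], [Y → . C], [Y → . E Y] }  — shift, reduce
  I8: { [Y → A . * n] }  — shift
  I9: { [A → . C Y], [A → C . Y], [C → . *], [C → . E E], [C → .], [E → . E + C], [E → . f f A], [Y → . A * n], [Y → . C], [Y → . E Y], [Y → C .] }  — shift, 2 reduces
  I10: { [A → . C Y], [C → . *], [C → . E E], [C → .], [C → E . E], [E → . E + C], [E → . f f A], [E → E . + C], [Y → . A * n], [Y → . C], [Y → . E Y], [Y → E . Y] }  — shift, reduce
  I11: { [A → C Y .] }  — reduce
  I12: { [C → . *], [C → . E E], [C → .], [E → . E + C], [E → . f f A], [E → E + . C] }  — shift, reduce
  I13: { [A → . C Y], [C → . *], [C → . E E], [C → .], [C → E . E], [C → E E .], [E → . E + C], [E → . f f A], [E → E . + C], [Y → . A * n], [Y → . C], [Y → . E Y], [Y → E . Y] }  — shift, 2 reduces
  I14: { [Y → E Y .] }  — reduce
  I15: { [E → E + C .] }  — reduce
  I16: { [Y → A * . n] }  — shift
  I17: { [Y → A * n .] }  — reduce
  I18: { [C → E E .], [E → E . + C] }  — shift, reduce

I9 contains complete items [C → .], [Y → C .] — reduce-reduce conflict.
I13 contains complete items [C → .], [C → E E .] — reduce-reduce conflict.

Answer: Yes — I9: [C → .] vs [Y → C .]; I13: [C → .] vs [C → E E .]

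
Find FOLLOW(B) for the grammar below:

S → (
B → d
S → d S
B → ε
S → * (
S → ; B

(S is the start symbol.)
{ $ }

To compute FOLLOW(B), find every occurrence of B on a right-hand side N → α B β: add FIRST(β) \ {ε}, and if β is empty or nullable also add FOLLOW(N). Iterate to a fixed point.

In S → ; B: B is at the end, add FOLLOW(S)

The FOLLOW sets referred to above (computed the same way, to a fixed point):
  FOLLOW(S) = { $ }

Taking the union: FOLLOW(B) = { $ }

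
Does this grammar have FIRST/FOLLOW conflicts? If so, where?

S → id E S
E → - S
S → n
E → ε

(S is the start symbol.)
No FIRST/FOLLOW conflicts.

A FIRST/FOLLOW conflict occurs when a non-terminal N has a nullable alternative N → β (β ⇒* ε) and another alternative N → α with FIRST(α) ∩ FOLLOW(N) ≠ ∅: on such a lookahead the parser cannot decide between expanding α and letting N vanish via β.

Nullable non-terminals: E.

E: nullable alternative(s) E → ε; FOLLOW(E) = { 'id', 'n' }
  E → - S: FIRST \ {ε} = { '-' } — disjoint from FOLLOW(E)
  E → ε: FIRST \ {ε} = { } — this is the only nullable alternative, skip

S has no nullable alternative, so no FIRST/FOLLOW check is needed there.

No FIRST/FOLLOW conflicts found.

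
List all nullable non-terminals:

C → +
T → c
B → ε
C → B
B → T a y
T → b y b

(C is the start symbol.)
A non-terminal is nullable if it can derive ε (the empty string): either it has an ε-production, or it has a production whose right-hand side consists entirely of nullable non-terminals.

ε-productions: B → ε
So B is immediately nullable.
C → B: every symbol on the right is nullable, so C is nullable too.
No further non-terminal can be added: every production for the remaining non-terminals contains a terminal or a non-nullable non-terminal.
Nullable = { 'B', 'C' }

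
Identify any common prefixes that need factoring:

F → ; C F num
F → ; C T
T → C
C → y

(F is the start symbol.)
Yes, F has productions with common prefix '; C'

Left-factoring is needed when two productions for the same non-terminal
share a common prefix on the right-hand side.

Productions for F:
  F → ; C F num
  F → ; C T

Found common prefix '; C' in productions for F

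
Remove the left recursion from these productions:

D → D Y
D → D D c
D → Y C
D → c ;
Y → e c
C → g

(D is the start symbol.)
D → Y C D'
D → c ; D'
D' → Y D'
D' → D c D'
D' → ε
Y → e c
C → g

D is directly left-recursive. The standard transformation for
  A → A α₁ | ... | A α_m | β₁ | ... | β_n
is
  A  → β₁ A' | ... | β_n A'
  A' → α₁ A' | ... | α_m A' | ε

D → Y C becomes D → Y C D'
D → c ; becomes D → c ; D'
D → D Y becomes D' → Y D'
D → D D c becomes D' → D c D'
Add D' → ε

Productions for other non-terminals are unchanged:
  Y → e c
  C → g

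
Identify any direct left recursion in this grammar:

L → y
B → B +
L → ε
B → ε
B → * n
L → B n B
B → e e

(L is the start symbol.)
Yes, B is left-recursive

L → y: starts with y
B → B +: LEFT RECURSIVE (starts with B)
L → ε: starts with ε
B → ε: starts with ε
B → * n: starts with '*'
L → B n B: starts with B
B → e e: starts with e

The grammar has direct left recursion on: B.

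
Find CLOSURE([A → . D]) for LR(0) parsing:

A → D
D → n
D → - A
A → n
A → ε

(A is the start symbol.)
Start with: [A → . D]
  [A → . D] has the dot before D: add [D → . n], [D → . - A]
No further items can be added.

CLOSURE = { [A → . D], [D → . - A], [D → . n] }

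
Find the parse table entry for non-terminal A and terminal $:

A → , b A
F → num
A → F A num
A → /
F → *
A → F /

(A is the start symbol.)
Empty (error entry)

To find M[A, $], we find productions for A where $ is in the predict set (PREDICT(N → α) = (FIRST(α) \ {ε}) ∪ (FOLLOW(N) if α ⇒* ε)).

Relevant sets:
  FIRST(F) = { '*', 'num' }

A → , b A: PREDICT = { ',' }
A → F A num: PREDICT = { '*', 'num' }
A → /: PREDICT = { '/' }
A → F /: PREDICT = { '*', 'num' }

M[A, $] is empty (no production applies)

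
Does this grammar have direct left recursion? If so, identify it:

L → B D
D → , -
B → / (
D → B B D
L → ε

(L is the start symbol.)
Direct left recursion occurs when N → N α for some non-terminal N (the right-hand side begins with the left-hand side itself).

L → B D: starts with B
D → , -: starts with ','
B → / (: starts with '/'
D → B B D: starts with B
L → ε: starts with ε

No direct left recursion found.

Answer: No direct left recursion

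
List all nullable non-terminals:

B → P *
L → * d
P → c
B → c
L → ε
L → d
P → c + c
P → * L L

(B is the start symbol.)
ε-productions: L → ε
So L is immediately nullable.
No further non-terminal can be added: every production for the remaining non-terminals contains a terminal or a non-nullable non-terminal.
Nullable = { 'L' }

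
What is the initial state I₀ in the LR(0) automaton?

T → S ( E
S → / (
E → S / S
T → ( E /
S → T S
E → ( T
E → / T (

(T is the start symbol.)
First, augment the grammar with T' → T
I₀ = CLOSURE({ [T' → . T] }):
  [T' → . T] has the dot before T: add [T → . S ( E], [T → . ( E /]
  [T → . S ( E] has the dot before S: add [S → . / (], [S → . T S]
No further items can be added.

I₀ = { [S → . / (], [S → . T S], [T → . ( E /], [T → . S ( E], [T' → . T] }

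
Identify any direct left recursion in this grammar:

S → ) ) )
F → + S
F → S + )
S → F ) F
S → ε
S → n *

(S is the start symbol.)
No direct left recursion

Direct left recursion occurs when N → N α for some non-terminal N (the right-hand side begins with the left-hand side itself).

S → ) ) ): starts with ')'
F → + S: starts with '+'
F → S + ): starts with S
S → F ) F: starts with F
S → ε: starts with ε
S → n *: starts with n

No direct left recursion found.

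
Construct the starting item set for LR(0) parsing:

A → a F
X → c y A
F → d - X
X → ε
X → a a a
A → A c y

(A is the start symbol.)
{ [A → . A c y], [A → . a F], [A' → . A] }

First, augment the grammar with A' → A
I₀ = CLOSURE({ [A' → . A] }):
  [A' → . A] has the dot before A: add [A → . a F], [A → . A c y]
No further items can be added.

I₀ = { [A → . A c y], [A → . a F], [A' → . A] }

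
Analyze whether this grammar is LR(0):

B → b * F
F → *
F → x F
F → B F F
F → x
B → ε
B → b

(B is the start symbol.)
A grammar is LR(0) if no state in the canonical LR(0) collection has:
  - both a shift item (dot before a terminal) and a complete item (shift-reduce conflict), or
  - two or more complete items (reduce-reduce conflict; the accept item [B' → B .] counts as a complete item here).

Augment with B' → B and build the canonical LR(0) collection (I0 = CLOSURE({[B' → . B]}), then GOTO on every symbol after a dot until no new states appear). It has 11 states:
  I0: { [B → . b * F], [B → . b], [B → .], [B' → . B] }  — shift, reduce
  I1: { [B' → B .] }  — accept
  I2: { [B → b . * F], [B → b .] }  — shift, reduce
  I3: { [B → . b * F], [B → . b], [B → .], [B → b * . F], [F → . *], [F → . B F F], [F → . x F], [F → . x] }  — shift, reduce
  I4: { [F → * .] }  — reduce
  I5: { [B → . b * F], [B → . b], [B → .], [F → . *], [F → . B F F], [F → . x F], [F → . x], [F → B . F F] }  — shift, reduce
  I6: { [B → b * F .] }  — reduce
  I7: { [B → . b * F], [B → . b], [B → .], [F → . *], [F → . B F F], [F → . x F], [F → . x], [F → x . F], [F → x .] }  — shift, 2 reduces
  I8: { [F → x F .] }  — reduce
  I9: { [B → . b * F], [B → . b], [B → .], [F → . *], [F → . B F F], [F → . x F], [F → . x], [F → B F . F] }  — shift, reduce
  I10: { [F → B F F .] }  — reduce

Conflict in state I0:
  Shift-reduce conflict between [B → .] and [B → . b]
So the grammar is NOT LR(0).

Answer: No. Shift-reduce conflict between [B → .] and [B → . b]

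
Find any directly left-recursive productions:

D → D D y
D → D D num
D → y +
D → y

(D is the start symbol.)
Yes, D is left-recursive

D → D D y: LEFT RECURSIVE (starts with D)
D → D D num: LEFT RECURSIVE (starts with D)
D → y +: starts with y
D → y: starts with y

The grammar has direct left recursion on: D.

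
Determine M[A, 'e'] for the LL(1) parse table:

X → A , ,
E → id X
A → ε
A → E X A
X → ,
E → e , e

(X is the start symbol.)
A → E X A

To find M[A, 'e'], we find productions for A where 'e' is in the predict set (PREDICT(N → α) = (FIRST(α) \ {ε}) ∪ (FOLLOW(N) if α ⇒* ε)).

Relevant sets:
  FIRST(E) = { 'e', 'id' }
  FOLLOW(A) = { ',' }

A → ε: PREDICT = { ',' }
A → E X A: PREDICT = { 'e', 'id' }
  'e' is in predict set, so this production goes in M[A, 'e']

M[A, 'e'] = A → E X A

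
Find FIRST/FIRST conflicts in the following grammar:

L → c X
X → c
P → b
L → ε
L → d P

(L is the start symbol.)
No FIRST/FIRST conflicts.

Productions for L:
  L → c X: FIRST = { 'c' }
  L → ε: FIRST = { ε }
  L → d P: FIRST = { 'd' }
X, P have only one production, so no FIRST/FIRST conflict is possible there.

All alternatives of each non-terminal have pairwise disjoint FIRST sets.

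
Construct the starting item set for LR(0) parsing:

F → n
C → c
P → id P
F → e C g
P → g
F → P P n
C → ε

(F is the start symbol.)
{ [F → . P P n], [F → . e C g], [F → . n], [F' → . F], [P → . g], [P → . id P] }

First, augment the grammar with F' → F
I₀ = CLOSURE({ [F' → . F] }):
  [F' → . F] has the dot before F: add [F → . n], [F → . e C g], [F → . P P n]
  [F → . P P n] has the dot before P: add [P → . id P], [P → . g]
No further items can be added.

I₀ = { [F → . P P n], [F → . e C g], [F → . n], [F' → . F], [P → . g], [P → . id P] }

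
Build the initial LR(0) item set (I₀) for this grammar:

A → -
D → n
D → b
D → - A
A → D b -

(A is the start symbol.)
First, augment the grammar with A' → A
I₀ = CLOSURE({ [A' → . A] }):
  [A' → . A] has the dot before A: add [A → . -], [A → . D b -]
  [A → . D b -] has the dot before D: add [D → . n], [D → . b], [D → . - A]
No further items can be added.

I₀ = { [A → . -], [A → . D b -], [A' → . A], [D → . - A], [D → . b], [D → . n] }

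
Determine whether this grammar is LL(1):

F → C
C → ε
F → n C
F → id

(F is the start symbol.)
Yes, the grammar is LL(1).

Relevant sets:
  FIRST(C) = { ε }
  FOLLOW(F) = { $ }

For F:
  PREDICT(F → C) = { $ }
  PREDICT(F → n C) = { 'n' }
  PREDICT(F → id) = { 'id' }
C has a single production, so nothing to check there.

All predict sets are disjoint. The grammar IS LL(1).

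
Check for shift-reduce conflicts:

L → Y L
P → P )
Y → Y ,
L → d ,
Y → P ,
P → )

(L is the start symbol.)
A shift-reduce conflict occurs when an LR(0) state has both:
  - a complete (reduce) item [A → α .] (dot at the end), and
  - a shift item [B → β . c γ] (dot before a terminal).

Augment with L' → L and build the canonical LR(0) collection (I0 = CLOSURE({[L' → . L]}), then GOTO on every symbol after a dot until no new states appear). It has 11 states:
  I0: { [L → . Y L], [L → . d ,], [L' → . L], [P → . )], [P → . P )], [Y → . P ,], [Y → . Y ,] }  — shift
  I1: { [P → ) .] }  — reduce
  I2: { [L' → L .] }  — accept
  I3: { [P → P . )], [Y → P . ,] }  — shift
  I4: { [L → . Y L], [L → . d ,], [L → Y . L], [P → . )], [P → . P )], [Y → . P ,], [Y → . Y ,], [Y → Y . ,] }  — shift
  I5: { [L → d . ,] }  — shift
  I6: { [L → d , .] }  — reduce
  I7: { [Y → Y , .] }  — reduce
  I8: { [L → Y L .] }  — reduce
  I9: { [P → P ) .] }  — reduce
  I10: { [Y → P , .] }  — reduce

No state contains both a complete item and a shift item.

Answer: No shift-reduce conflicts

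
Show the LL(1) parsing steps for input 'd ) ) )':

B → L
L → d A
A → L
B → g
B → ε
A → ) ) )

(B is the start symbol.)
LL(1) parsing maintains a stack (initially the start symbol over $) and the input. At each step: if the stack top is a terminal, match it against the current input token; if it is a non-terminal N, replace it with the RHS of M[N, lookahead] (the unique production whose predict set contains the lookahead).

Stack is shown with the top on the left.

Stack    Input      Action
--------------------------
B $      d ) ) ) $  output B → L
L $      d ) ) ) $  output L → d A
d A $    d ) ) ) $  match 'd'
A $      ) ) ) $    output A → ) ) )
) ) ) $  ) ) ) $    match ')'
) ) $    ) ) $      match ')'
) $      ) $        match ')'
$        $          accept

The string is accepted.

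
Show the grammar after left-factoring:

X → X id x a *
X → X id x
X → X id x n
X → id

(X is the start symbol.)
Left-factoring transforms A → αβ₁ | αβ₂ into A → αA' and A' → β₁ | β₂
(α is the longest common prefix among the alternatives). Repeat until
no nonterminal has two alternatives with a common prefix.

Round 1: X has alternatives sharing prefix 'X id x'. Introduce X': X → X id x X'
  Add: X' → a *
  Add: X' → ε
  Add: X' → n

No remaining common prefixes — done.

Resulting grammar:
X → X id x X'
X' → a *
X' → ε
X' → n
X → id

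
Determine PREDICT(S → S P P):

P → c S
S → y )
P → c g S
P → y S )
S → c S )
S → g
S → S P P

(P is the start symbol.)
{ 'c', 'g', 'y' }

PREDICT(S → S P P) = (FIRST(RHS) \ {ε}) ∪ (FOLLOW(S) if ε ∈ FIRST(RHS), i.e. RHS ⇒* ε)
FIRST(S) = { 'c', 'g', 'y' }
FIRST(S P P) = { 'c', 'g', 'y' }
ε ∉ FIRST(S P P), so FOLLOW(S) is not added.
PREDICT(S → S P P) = { 'c', 'g', 'y' }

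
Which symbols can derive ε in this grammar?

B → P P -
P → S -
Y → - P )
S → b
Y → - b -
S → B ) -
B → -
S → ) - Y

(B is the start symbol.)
A non-terminal is nullable if it can derive ε (the empty string): either it has an ε-production, or it has a production whose right-hand side consists entirely of nullable non-terminals.

There are no ε-productions, so no non-terminal can derive ε.
No non-terminals are nullable.

Answer: None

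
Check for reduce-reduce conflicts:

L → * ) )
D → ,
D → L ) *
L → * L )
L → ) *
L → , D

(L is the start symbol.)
A reduce-reduce conflict occurs when an LR(0) state has two complete items [A → α .] and [B → β .] — both call for a reduction, and with no lookahead the parser cannot choose between them.

Augment with L' → L and build the canonical LR(0) collection (I0 = CLOSURE({[L' → . L]}), then GOTO on every symbol after a dot until no new states appear). It has 15 states:
  I0: { [L → . ) *], [L → . * ) )], [L → . * L )], [L → . , D], [L' → . L] }  — shift
  I1: { [L → ) . *] }  — shift
  I2: { [L → * . ) )], [L → * . L )], [L → . ) *], [L → . * ) )], [L → . * L )], [L → . , D] }  — shift
  I3: { [D → . ,], [D → . L ) *], [L → , . D], [L → . ) *], [L → . * ) )], [L → . * L )], [L → . , D] }  — shift
  I4: { [L' → L .] }  — accept
  I5: { [D → , .], [D → . ,], [D → . L ) *], [L → , . D], [L → . ) *], [L → . * ) )], [L → . * L )], [L → . , D] }  — shift, reduce
  I6: { [L → , D .] }  — reduce
  I7: { [D → L . ) *] }  — shift
  I8: { [D → L ) . *] }  — shift
  I9: { [D → L ) * .] }  — reduce
  I10: { [L → ) . *], [L → * ) . )] }  — shift
  I11: { [L → * L . )] }  — shift
  I12: { [L → * L ) .] }  — reduce
  I13: { [L → * ) ) .] }  — reduce
  I14: { [L → ) * .] }  — reduce

No state contains more than one complete item.

Answer: No reduce-reduce conflicts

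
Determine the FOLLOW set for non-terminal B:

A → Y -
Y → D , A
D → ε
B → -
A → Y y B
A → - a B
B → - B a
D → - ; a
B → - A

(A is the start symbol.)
In A → Y y B: B is at the end, add FOLLOW(A)
In A → - a B: B is at the end, add FOLLOW(A)
In B → - B a: B is followed by a, add FIRST(a) \ {ε} = { 'a' }

The FOLLOW sets referred to above (computed the same way, to a fixed point):
  FOLLOW(A) = { $, '-', 'a', 'y' }

Taking the union: FOLLOW(B) = { $, '-', 'a', 'y' }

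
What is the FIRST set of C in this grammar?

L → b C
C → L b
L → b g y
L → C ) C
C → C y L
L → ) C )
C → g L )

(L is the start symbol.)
{ ')', 'b', 'g' }

To compute FIRST(C), examine every production with C on the left-hand side, reading each right-hand side left to right until a non-nullable symbol is reached.

FIRST sets of the other non-terminals involved (by the same procedure, iterated to a fixed point):
  FIRST(L) = { ')', 'b', 'g' }

From C → L b:
  - L is a non-terminal: add FIRST(L) \ {ε} = { ')', 'b', 'g' }
    L is not nullable, so stop
From C → C y L:
  - C is the symbol being defined: contributes nothing new
    C is not nullable, so stop
From C → g L ):
  - g is a terminal: add 'g' and stop

Collecting: FIRST(C) = { ')', 'b', 'g' }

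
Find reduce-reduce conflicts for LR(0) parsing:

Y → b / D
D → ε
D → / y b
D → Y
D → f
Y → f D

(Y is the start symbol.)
Augment with Y' → Y and build the canonical LR(0) collection (I0 = CLOSURE({[Y' → . Y]}), then GOTO on every symbol after a dot until no new states appear). It has 12 states:
  I0: { [Y → . b / D], [Y → . f D], [Y' → . Y] }  — shift
  I1: { [Y' → Y .] }  — accept
  I2: { [Y → b . / D] }  — shift
  I3: { [D → . / y b], [D → . Y], [D → . f], [D → .], [Y → . b / D], [Y → . f D], [Y → f . D] }  — shift, reduce
  I4: { [D → / . y b] }  — shift
  I5: { [Y → f D .] }  — reduce
  I6: { [D → Y .] }  — reduce
  I7: { [D → . / y b], [D → . Y], [D → . f], [D → .], [D → f .], [Y → . b / D], [Y → . f D], [Y → f . D] }  — shift, 2 reduces
  I8: { [D → / y . b] }  — shift
  I9: { [D → / y b .] }  — reduce
  I10: { [D → . / y b], [D → . Y], [D → . f], [D → .], [Y → . b / D], [Y → . f D], [Y → b / . D] }  — shift, reduce
  I11: { [Y → b / D .] }  — reduce

I7 contains complete items [D → .], [D → f .] — reduce-reduce conflict.

Answer: Yes — I7: [D → .] vs [D → f .]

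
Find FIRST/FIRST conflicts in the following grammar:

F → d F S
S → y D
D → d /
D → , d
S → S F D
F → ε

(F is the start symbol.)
Yes. S → y D / S → S F D on { 'y' }

A FIRST/FIRST conflict occurs when two productions N → α and N → β for the same non-terminal have FIRST(α) ∩ FIRST(β) ≠ ∅ (with ε ∈ FIRST of a nullable right-hand side, so two nullable alternatives also conflict).

FIRST sets of the non-terminals at (or reachable through a nullable prefix from) the front of some alternative:
  FIRST(S) = { 'y' }

Productions for F:
  F → d F S: FIRST = { 'd' }
  F → ε: FIRST = { ε }
Productions for S:
  S → y D: FIRST = { 'y' }
  S → S F D: FIRST = { 'y' }
Productions for D:
  D → d /: FIRST = { 'd' }
  D → , d: FIRST = { ',' }

Conflict for S: S → y D and S → S F D
  Overlap: { 'y' }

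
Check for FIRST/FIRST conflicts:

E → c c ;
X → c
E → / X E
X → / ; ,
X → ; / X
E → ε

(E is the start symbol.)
A FIRST/FIRST conflict occurs when two productions N → α and N → β for the same non-terminal have FIRST(α) ∩ FIRST(β) ≠ ∅ (with ε ∈ FIRST of a nullable right-hand side, so two nullable alternatives also conflict).

Productions for E:
  E → c c ;: FIRST = { 'c' }
  E → / X E: FIRST = { '/' }
  E → ε: FIRST = { ε }
Productions for X:
  X → c: FIRST = { 'c' }
  X → / ; ,: FIRST = { '/' }
  X → ; / X: FIRST = { ';' }

All alternatives of each non-terminal have pairwise disjoint FIRST sets.

Answer: No FIRST/FIRST conflicts.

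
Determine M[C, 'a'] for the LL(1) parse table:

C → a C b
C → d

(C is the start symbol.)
To find M[C, 'a'], we find productions for C where 'a' is in the predict set (PREDICT(N → α) = (FIRST(α) \ {ε}) ∪ (FOLLOW(N) if α ⇒* ε)).

C → a C b: PREDICT = { 'a' }
  'a' is in predict set, so this production goes in M[C, 'a']
C → d: PREDICT = { 'd' }

M[C, 'a'] = C → a C b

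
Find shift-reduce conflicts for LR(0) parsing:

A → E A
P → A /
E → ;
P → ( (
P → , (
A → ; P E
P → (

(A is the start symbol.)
A shift-reduce conflict occurs when an LR(0) state has both:
  - a complete (reduce) item [A → α .] (dot at the end), and
  - a shift item [B → β . c γ] (dot before a terminal).

Augment with A' → A and build the canonical LR(0) collection (I0 = CLOSURE({[A' → . A]}), then GOTO on every symbol after a dot until no new states appear). It has 14 states:
  I0: { [A → . ; P E], [A → . E A], [A' → . A], [E → . ;] }  — shift
  I1: { [A → . ; P E], [A → . E A], [A → ; . P E], [E → . ;], [E → ; .], [P → . ( (], [P → . (], [P → . , (], [P → . A /] }  — shift, reduce
  I2: { [A' → A .] }  — accept
  I3: { [A → . ; P E], [A → . E A], [A → E . A], [E → . ;] }  — shift
  I4: { [A → E A .] }  — reduce
  I5: { [P → ( . (], [P → ( .] }  — shift, reduce
  I6: { [P → , . (] }  — shift
  I7: { [P → A . /] }  — shift
  I8: { [A → ; P . E], [E → . ;] }  — shift
  I9: { [E → ; .] }  — reduce
  I10: { [A → ; P E .] }  — reduce
  I11: { [P → A / .] }  — reduce
  I12: { [P → , ( .] }  — reduce
  I13: { [P → ( ( .] }  — reduce

I1 contains reduce item [E → ; .] and shift items [A → . ; P E], [E → . ;], [P → . (], [P → . ( (], [P → . , (] — shift-reduce conflict.
I5 contains reduce item [P → ( .] and shift item [P → ( . (] — shift-reduce conflict.

Answer: Yes — I1: [E → ; .] vs [A → . ; P E]; I5: [P → ( .] vs [P → ( . (]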